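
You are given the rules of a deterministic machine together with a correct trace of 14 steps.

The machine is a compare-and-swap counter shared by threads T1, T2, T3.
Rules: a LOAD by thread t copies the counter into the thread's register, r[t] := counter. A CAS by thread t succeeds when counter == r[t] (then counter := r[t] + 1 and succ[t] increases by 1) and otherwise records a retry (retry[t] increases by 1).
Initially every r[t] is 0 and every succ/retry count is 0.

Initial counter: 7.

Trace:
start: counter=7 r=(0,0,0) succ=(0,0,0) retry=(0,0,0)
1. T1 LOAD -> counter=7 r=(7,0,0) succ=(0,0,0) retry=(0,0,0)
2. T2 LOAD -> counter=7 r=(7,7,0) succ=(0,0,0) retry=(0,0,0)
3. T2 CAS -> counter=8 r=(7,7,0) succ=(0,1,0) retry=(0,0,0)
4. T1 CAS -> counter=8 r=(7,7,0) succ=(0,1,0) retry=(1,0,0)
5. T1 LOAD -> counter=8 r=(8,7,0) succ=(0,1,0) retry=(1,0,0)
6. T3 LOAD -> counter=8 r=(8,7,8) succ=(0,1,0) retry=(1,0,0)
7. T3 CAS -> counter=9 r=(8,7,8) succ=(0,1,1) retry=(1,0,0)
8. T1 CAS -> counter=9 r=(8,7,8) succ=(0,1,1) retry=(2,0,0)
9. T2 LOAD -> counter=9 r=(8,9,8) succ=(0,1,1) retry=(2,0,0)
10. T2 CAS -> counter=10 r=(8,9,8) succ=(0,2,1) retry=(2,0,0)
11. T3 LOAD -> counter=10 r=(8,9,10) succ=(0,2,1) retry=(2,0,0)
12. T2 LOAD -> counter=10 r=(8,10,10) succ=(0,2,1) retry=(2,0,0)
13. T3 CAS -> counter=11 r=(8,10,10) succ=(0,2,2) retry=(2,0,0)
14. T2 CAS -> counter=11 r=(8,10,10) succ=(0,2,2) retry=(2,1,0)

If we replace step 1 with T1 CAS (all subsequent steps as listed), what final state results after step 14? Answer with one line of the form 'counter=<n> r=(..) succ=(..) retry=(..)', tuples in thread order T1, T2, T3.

(re-executing from step 1 with the substitution; state before step 1: counter=7 r=(0,0,0) succ=(0,0,0) retry=(0,0,0))
1. T1 CAS -> counter=7 r=(0,0,0) succ=(0,0,0) retry=(1,0,0)
2. T2 LOAD -> counter=7 r=(0,7,0) succ=(0,0,0) retry=(1,0,0)
3. T2 CAS -> counter=8 r=(0,7,0) succ=(0,1,0) retry=(1,0,0)
4. T1 CAS -> counter=8 r=(0,7,0) succ=(0,1,0) retry=(2,0,0)
5. T1 LOAD -> counter=8 r=(8,7,0) succ=(0,1,0) retry=(2,0,0)
6. T3 LOAD -> counter=8 r=(8,7,8) succ=(0,1,0) retry=(2,0,0)
7. T3 CAS -> counter=9 r=(8,7,8) succ=(0,1,1) retry=(2,0,0)
8. T1 CAS -> counter=9 r=(8,7,8) succ=(0,1,1) retry=(3,0,0)
9. T2 LOAD -> counter=9 r=(8,9,8) succ=(0,1,1) retry=(3,0,0)
10. T2 CAS -> counter=10 r=(8,9,8) succ=(0,2,1) retry=(3,0,0)
11. T3 LOAD -> counter=10 r=(8,9,10) succ=(0,2,1) retry=(3,0,0)
12. T2 LOAD -> counter=10 r=(8,10,10) succ=(0,2,1) retry=(3,0,0)
13. T3 CAS -> counter=11 r=(8,10,10) succ=(0,2,2) retry=(3,0,0)
14. T2 CAS -> counter=11 r=(8,10,10) succ=(0,2,2) retry=(3,1,0)

counter=11 r=(8,10,10) succ=(0,2,2) retry=(3,1,0)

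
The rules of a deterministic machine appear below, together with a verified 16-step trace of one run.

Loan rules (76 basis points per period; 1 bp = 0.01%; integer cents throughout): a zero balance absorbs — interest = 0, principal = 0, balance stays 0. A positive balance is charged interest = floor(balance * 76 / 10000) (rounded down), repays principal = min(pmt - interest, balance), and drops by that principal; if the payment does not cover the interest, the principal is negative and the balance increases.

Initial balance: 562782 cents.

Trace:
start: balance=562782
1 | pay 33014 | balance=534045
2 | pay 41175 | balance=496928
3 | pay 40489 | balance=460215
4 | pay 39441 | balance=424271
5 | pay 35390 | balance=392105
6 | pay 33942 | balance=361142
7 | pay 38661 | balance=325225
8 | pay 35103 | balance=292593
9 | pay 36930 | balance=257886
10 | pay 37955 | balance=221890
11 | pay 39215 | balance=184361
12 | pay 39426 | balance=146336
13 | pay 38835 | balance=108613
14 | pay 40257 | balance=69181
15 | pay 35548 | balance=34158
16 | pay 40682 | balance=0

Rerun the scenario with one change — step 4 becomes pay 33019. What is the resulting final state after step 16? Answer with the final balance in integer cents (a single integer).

770

(re-executing from step 4 with the substitution; state before step 4: balance=460215)
4 | pay 33019 | balance=430693
5 | pay 35390 | balance=398576
6 | pay 33942 | balance=367663
7 | pay 38661 | balance=331796
8 | pay 35103 | balance=299214
9 | pay 36930 | balance=264558
10 | pay 37955 | balance=228613
11 | pay 39215 | balance=191135
12 | pay 39426 | balance=153161
13 | pay 38835 | balance=115490
14 | pay 40257 | balance=76110
15 | pay 35548 | balance=41140
16 | pay 40682 | balance=770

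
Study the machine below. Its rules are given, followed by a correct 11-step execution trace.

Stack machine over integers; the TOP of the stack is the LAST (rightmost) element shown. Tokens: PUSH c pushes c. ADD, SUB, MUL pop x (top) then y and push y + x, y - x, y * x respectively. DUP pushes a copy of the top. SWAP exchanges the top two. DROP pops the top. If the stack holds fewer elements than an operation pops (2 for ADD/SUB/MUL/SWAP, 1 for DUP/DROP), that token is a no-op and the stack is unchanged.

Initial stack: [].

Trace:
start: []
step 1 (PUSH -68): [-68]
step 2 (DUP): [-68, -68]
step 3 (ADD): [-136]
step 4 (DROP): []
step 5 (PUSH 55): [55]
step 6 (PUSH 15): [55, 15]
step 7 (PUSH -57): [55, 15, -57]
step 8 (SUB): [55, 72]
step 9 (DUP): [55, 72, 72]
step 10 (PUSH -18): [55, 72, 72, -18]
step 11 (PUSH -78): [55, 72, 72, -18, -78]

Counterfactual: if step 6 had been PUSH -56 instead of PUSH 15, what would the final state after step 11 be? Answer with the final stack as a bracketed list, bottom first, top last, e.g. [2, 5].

[55, 1, 1, -18, -78]

(re-executing from step 6 with the substitution; state before step 6: [55])
step 6 (PUSH -56): [55, -56]
step 7 (PUSH -57): [55, -56, -57]
step 8 (SUB): [55, 1]
step 9 (DUP): [55, 1, 1]
step 10 (PUSH -18): [55, 1, 1, -18]
step 11 (PUSH -78): [55, 1, 1, -18, -78]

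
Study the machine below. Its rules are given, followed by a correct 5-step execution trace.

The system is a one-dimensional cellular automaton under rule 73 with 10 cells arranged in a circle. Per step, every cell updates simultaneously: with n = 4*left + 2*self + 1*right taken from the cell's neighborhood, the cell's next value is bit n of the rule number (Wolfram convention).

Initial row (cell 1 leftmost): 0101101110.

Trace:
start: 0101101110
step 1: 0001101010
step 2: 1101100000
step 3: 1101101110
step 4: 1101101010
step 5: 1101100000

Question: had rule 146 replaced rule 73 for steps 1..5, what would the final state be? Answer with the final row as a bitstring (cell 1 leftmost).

1010010100

(re-executing steps 1..5 under rule 146; state before step 1: 0101101110)
step 1: 1000000101
step 2: 0100001000
step 3: 1010010100
step 4: 0001100011
step 5: 1010010100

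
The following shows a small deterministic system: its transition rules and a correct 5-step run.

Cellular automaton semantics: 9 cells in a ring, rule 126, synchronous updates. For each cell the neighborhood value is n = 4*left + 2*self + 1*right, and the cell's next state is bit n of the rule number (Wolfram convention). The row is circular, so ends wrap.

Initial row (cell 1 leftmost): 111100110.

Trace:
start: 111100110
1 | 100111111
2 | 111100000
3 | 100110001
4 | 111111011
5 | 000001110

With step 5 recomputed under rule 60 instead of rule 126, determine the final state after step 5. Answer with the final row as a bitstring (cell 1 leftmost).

000000110

(re-executing step 5 under rule 60; state before step 5: 111111011)
5 | 000000110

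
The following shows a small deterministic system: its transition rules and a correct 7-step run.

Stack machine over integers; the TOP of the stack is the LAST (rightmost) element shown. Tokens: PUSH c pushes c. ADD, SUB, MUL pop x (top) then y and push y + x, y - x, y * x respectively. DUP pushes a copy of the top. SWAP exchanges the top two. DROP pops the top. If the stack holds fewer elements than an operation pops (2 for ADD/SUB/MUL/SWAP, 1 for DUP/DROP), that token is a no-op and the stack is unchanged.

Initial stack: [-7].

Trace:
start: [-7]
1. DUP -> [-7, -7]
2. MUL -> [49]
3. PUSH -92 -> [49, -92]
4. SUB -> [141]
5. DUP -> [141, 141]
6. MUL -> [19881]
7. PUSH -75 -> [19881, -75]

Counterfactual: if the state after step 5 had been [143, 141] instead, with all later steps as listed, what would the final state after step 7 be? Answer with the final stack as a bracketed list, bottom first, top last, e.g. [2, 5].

[20163, -75]

state after step 5 := [143, 141]
6. MUL -> [20163]
7. PUSH -75 -> [20163, -75]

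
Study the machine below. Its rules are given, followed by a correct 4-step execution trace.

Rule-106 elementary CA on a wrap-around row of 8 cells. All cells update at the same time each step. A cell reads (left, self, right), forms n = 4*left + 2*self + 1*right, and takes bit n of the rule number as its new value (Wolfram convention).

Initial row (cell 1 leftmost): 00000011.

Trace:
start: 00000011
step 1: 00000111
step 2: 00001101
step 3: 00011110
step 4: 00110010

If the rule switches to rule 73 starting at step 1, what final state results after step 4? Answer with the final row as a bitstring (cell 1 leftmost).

01111011

(re-executing steps 1..4 under rule 73; state before step 1: 00000011)
step 1: 01111011
step 2: 01001011
step 3: 00000011
step 4: 01111011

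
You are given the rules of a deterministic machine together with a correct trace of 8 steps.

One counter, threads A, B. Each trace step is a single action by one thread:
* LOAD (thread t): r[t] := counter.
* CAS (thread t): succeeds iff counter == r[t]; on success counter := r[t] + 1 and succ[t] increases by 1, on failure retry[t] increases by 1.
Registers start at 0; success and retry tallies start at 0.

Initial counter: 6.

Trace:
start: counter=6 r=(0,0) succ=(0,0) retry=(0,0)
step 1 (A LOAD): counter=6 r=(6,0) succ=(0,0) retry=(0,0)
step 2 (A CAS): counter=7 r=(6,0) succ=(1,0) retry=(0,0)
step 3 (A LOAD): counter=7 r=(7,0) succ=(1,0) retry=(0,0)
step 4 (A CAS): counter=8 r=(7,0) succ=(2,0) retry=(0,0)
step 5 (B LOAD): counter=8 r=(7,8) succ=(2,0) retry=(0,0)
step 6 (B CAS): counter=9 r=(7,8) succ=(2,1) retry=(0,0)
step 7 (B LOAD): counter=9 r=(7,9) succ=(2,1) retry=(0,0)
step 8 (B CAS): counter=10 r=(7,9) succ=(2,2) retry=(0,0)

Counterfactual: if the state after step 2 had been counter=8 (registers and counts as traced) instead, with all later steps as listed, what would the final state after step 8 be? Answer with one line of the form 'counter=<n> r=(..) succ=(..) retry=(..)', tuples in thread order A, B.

counter=11 r=(8,10) succ=(2,2) retry=(0,0)

state after step 2 := counter=8 r=(6,0) succ=(1,0) retry=(0,0)
step 3 (A LOAD): counter=8 r=(8,0) succ=(1,0) retry=(0,0)
step 4 (A CAS): counter=9 r=(8,0) succ=(2,0) retry=(0,0)
step 5 (B LOAD): counter=9 r=(8,9) succ=(2,0) retry=(0,0)
step 6 (B CAS): counter=10 r=(8,9) succ=(2,1) retry=(0,0)
step 7 (B LOAD): counter=10 r=(8,10) succ=(2,1) retry=(0,0)
step 8 (B CAS): counter=11 r=(8,10) succ=(2,2) retry=(0,0)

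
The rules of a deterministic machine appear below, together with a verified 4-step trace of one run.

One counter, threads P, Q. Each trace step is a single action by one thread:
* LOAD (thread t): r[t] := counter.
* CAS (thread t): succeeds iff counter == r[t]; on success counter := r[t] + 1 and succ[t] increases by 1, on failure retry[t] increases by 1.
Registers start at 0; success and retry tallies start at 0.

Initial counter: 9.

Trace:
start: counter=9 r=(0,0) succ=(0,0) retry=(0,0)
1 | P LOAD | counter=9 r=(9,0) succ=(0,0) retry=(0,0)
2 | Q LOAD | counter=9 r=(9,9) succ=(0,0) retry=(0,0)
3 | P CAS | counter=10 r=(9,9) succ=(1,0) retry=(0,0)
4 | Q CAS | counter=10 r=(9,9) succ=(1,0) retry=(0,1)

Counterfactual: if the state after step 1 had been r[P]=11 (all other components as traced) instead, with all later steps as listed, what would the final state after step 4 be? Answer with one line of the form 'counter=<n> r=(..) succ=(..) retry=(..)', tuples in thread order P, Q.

counter=10 r=(11,9) succ=(0,1) retry=(1,0)

state after step 1 := counter=9 r=(11,0) succ=(0,0) retry=(0,0)
2 | Q LOAD | counter=9 r=(11,9) succ=(0,0) retry=(0,0)
3 | P CAS | counter=9 r=(11,9) succ=(0,0) retry=(1,0)
4 | Q CAS | counter=10 r=(11,9) succ=(0,1) retry=(1,0)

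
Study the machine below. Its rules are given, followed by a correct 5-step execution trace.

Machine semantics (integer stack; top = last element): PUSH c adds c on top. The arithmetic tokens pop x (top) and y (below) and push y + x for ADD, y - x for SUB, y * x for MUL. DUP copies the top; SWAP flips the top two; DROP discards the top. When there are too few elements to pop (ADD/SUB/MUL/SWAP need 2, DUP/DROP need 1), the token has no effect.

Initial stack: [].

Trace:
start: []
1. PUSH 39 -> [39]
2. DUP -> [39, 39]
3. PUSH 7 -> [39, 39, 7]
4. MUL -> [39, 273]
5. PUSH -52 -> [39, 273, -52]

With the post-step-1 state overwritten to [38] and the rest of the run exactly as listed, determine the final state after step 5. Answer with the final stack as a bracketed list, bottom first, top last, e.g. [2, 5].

[38, 266, -52]

state after step 1 := [38]
2. DUP -> [38, 38]
3. PUSH 7 -> [38, 38, 7]
4. MUL -> [38, 266]
5. PUSH -52 -> [38, 266, -52]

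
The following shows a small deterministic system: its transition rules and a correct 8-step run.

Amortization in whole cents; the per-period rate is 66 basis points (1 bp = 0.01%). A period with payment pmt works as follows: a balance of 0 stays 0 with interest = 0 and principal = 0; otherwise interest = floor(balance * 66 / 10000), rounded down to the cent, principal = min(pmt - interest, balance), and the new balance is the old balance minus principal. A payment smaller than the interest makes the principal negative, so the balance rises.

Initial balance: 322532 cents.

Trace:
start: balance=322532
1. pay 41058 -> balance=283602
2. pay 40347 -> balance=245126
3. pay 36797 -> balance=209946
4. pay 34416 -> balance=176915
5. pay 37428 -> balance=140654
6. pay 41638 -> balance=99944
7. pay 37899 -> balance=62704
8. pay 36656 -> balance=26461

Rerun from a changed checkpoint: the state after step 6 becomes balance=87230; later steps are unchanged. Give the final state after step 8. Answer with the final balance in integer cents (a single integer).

13579

state after step 6 := balance=87230
7. pay 37899 -> balance=49906
8. pay 36656 -> balance=13579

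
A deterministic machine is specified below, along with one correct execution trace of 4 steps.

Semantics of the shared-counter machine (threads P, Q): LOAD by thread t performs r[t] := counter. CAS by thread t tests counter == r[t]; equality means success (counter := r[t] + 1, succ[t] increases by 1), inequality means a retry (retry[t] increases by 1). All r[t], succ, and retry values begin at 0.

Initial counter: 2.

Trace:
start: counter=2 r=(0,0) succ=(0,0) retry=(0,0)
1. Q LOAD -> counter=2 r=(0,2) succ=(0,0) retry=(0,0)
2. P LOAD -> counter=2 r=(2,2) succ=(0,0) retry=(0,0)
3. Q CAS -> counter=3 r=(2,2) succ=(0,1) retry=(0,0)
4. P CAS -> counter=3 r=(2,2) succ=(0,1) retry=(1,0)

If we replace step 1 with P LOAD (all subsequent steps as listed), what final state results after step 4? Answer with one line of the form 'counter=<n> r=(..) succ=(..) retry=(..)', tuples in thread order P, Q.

(re-executing from step 1 with the substitution; state before step 1: counter=2 r=(0,0) succ=(0,0) retry=(0,0))
1. P LOAD -> counter=2 r=(2,0) succ=(0,0) retry=(0,0)
2. P LOAD -> counter=2 r=(2,0) succ=(0,0) retry=(0,0)
3. Q CAS -> counter=2 r=(2,0) succ=(0,0) retry=(0,1)
4. P CAS -> counter=3 r=(2,0) succ=(1,0) retry=(0,1)

counter=3 r=(2,0) succ=(1,0) retry=(0,1)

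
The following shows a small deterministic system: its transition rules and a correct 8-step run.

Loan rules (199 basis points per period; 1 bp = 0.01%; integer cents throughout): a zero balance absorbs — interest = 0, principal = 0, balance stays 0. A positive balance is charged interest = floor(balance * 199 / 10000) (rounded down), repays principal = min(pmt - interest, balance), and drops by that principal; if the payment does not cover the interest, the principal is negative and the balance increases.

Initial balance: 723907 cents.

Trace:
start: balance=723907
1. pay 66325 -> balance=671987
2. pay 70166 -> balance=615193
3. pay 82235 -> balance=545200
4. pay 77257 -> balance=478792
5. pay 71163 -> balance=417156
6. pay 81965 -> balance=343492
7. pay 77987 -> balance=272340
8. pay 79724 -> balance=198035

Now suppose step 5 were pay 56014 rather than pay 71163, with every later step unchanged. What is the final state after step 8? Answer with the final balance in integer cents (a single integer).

(re-executing from step 5 with the substitution; state before step 5: balance=478792)
5. pay 56014 -> balance=432305
6. pay 81965 -> balance=358942
7. pay 77987 -> balance=288097
8. pay 79724 -> balance=214106

214106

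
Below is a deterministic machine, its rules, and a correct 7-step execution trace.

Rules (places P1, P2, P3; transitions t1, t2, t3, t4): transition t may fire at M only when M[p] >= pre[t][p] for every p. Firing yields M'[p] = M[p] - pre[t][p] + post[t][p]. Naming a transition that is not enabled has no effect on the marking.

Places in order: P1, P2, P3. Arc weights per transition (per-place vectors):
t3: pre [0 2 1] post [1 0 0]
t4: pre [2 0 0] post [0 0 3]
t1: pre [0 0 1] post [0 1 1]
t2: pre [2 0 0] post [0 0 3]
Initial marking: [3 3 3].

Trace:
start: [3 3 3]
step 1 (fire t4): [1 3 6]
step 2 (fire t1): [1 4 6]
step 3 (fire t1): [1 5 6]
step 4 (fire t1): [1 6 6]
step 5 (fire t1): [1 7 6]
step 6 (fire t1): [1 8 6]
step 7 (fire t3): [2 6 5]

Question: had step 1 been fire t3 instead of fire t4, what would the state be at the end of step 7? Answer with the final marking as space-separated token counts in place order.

5 4 1

(re-executing from step 1 with the substitution; state before step 1: [3 3 3])
step 1 (fire t3): [4 1 2]
step 2 (fire t1): [4 2 2]
step 3 (fire t1): [4 3 2]
step 4 (fire t1): [4 4 2]
step 5 (fire t1): [4 5 2]
step 6 (fire t1): [4 6 2]
step 7 (fire t3): [5 4 1]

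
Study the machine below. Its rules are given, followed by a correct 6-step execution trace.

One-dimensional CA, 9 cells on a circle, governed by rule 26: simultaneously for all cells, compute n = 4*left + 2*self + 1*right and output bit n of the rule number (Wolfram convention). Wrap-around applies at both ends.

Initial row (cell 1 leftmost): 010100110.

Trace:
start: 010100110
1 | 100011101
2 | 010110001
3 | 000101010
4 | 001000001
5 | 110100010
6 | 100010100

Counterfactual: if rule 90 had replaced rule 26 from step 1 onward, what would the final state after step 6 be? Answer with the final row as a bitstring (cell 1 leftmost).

(re-executing steps 1..6 under rule 90; state before step 1: 010100110)
1 | 100011111
2 | 110110000
3 | 110111001
4 | 010101111
5 | 000001001
6 | 100010110

100010110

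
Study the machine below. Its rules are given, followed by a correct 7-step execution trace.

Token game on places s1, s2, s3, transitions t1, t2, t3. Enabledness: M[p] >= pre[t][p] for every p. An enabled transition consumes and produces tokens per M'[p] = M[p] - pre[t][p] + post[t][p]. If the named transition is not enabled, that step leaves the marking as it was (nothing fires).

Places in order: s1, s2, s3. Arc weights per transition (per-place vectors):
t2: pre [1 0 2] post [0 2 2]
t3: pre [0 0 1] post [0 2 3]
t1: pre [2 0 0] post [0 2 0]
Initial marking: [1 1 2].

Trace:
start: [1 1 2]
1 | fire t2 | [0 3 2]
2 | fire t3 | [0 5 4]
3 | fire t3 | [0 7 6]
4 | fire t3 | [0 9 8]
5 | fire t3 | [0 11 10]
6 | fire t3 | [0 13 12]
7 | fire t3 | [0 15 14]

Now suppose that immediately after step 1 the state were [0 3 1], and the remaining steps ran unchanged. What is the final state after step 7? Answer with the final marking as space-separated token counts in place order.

0 15 13

state after step 1 := [0 3 1]
2 | fire t3 | [0 5 3]
3 | fire t3 | [0 7 5]
4 | fire t3 | [0 9 7]
5 | fire t3 | [0 11 9]
6 | fire t3 | [0 13 11]
7 | fire t3 | [0 15 13]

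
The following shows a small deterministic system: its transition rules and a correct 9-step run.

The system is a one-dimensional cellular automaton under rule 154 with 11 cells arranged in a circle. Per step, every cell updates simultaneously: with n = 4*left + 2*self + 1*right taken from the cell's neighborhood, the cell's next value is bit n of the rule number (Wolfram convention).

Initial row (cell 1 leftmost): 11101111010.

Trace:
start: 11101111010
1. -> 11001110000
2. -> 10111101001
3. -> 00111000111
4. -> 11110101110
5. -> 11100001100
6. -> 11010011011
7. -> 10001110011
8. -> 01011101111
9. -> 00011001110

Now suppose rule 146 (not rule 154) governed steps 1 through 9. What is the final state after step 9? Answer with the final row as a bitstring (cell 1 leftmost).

(re-executing steps 1..9 under rule 146; state before step 1: 11101111010)
1. -> 01000110000
2. -> 10101001000
3. -> 00000110101
4. -> 10001000000
5. -> 01010100001
6. -> 00000010010
7. -> 00000101101
8. -> 10001000000
9. -> 01010100001

01010100001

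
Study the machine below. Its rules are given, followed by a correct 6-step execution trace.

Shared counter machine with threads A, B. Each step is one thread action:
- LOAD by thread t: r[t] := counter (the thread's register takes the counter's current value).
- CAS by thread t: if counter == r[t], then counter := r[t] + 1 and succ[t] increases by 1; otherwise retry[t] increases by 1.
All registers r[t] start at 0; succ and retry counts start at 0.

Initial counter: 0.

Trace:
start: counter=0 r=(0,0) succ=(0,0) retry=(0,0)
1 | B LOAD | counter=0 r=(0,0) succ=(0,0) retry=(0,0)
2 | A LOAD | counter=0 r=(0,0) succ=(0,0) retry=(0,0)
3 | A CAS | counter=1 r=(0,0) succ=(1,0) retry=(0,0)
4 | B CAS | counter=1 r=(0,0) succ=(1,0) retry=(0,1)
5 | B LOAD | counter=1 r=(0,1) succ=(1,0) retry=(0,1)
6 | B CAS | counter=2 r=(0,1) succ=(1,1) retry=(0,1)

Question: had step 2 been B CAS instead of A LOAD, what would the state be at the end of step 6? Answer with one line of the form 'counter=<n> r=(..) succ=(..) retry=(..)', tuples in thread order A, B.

(re-executing from step 2 with the substitution; state before step 2: counter=0 r=(0,0) succ=(0,0) retry=(0,0))
2 | B CAS | counter=1 r=(0,0) succ=(0,1) retry=(0,0)
3 | A CAS | counter=1 r=(0,0) succ=(0,1) retry=(1,0)
4 | B CAS | counter=1 r=(0,0) succ=(0,1) retry=(1,1)
5 | B LOAD | counter=1 r=(0,1) succ=(0,1) retry=(1,1)
6 | B CAS | counter=2 r=(0,1) succ=(0,2) retry=(1,1)

counter=2 r=(0,1) succ=(0,2) retry=(1,1)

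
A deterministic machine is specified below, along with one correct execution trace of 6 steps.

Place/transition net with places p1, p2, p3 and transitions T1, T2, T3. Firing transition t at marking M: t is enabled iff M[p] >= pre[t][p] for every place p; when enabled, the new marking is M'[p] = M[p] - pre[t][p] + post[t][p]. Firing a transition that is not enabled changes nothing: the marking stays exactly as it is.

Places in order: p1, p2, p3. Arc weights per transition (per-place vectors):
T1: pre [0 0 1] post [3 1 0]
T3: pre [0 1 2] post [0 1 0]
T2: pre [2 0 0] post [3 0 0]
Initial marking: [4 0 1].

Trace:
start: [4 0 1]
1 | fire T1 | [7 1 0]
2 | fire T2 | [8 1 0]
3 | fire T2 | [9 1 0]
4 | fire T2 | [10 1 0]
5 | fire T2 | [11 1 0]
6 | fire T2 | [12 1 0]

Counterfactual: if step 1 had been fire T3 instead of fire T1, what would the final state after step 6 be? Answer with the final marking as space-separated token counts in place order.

(re-executing from step 1 with the substitution; state before step 1: [4 0 1])
1 | fire T3 | [4 0 1]
2 | fire T2 | [5 0 1]
3 | fire T2 | [6 0 1]
4 | fire T2 | [7 0 1]
5 | fire T2 | [8 0 1]
6 | fire T2 | [9 0 1]

9 0 1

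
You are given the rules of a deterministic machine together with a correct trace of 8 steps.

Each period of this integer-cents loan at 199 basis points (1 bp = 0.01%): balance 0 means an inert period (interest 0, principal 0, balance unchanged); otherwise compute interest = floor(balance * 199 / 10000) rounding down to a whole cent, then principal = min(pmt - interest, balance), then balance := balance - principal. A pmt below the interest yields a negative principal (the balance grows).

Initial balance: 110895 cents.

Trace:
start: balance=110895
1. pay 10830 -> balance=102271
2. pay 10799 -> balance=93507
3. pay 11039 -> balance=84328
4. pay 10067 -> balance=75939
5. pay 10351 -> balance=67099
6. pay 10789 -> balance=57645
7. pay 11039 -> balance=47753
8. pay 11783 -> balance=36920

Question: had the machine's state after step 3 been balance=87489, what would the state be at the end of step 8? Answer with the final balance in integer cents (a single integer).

40407

state after step 3 := balance=87489
4. pay 10067 -> balance=79163
5. pay 10351 -> balance=70387
6. pay 10789 -> balance=60998
7. pay 11039 -> balance=51172
8. pay 11783 -> balance=40407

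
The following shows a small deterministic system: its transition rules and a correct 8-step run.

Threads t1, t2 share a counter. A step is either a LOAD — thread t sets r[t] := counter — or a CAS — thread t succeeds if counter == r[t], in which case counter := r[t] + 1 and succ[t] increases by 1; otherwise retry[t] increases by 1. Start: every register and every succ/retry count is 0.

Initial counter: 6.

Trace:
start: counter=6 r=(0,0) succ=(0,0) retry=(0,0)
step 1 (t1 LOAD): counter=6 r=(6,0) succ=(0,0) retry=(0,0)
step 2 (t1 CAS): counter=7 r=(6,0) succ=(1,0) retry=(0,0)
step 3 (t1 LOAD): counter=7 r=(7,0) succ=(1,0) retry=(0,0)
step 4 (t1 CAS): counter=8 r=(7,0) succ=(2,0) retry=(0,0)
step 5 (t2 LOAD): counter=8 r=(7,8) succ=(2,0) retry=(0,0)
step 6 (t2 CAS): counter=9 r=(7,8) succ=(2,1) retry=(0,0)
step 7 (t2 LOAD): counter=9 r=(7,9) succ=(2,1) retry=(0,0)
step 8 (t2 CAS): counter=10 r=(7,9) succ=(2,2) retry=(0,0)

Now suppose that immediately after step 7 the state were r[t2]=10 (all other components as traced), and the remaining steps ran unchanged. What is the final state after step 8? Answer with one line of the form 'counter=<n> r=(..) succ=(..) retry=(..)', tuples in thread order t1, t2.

counter=9 r=(7,10) succ=(2,1) retry=(0,1)

state after step 7 := counter=9 r=(7,10) succ=(2,1) retry=(0,0)
step 8 (t2 CAS): counter=9 r=(7,10) succ=(2,1) retry=(0,1)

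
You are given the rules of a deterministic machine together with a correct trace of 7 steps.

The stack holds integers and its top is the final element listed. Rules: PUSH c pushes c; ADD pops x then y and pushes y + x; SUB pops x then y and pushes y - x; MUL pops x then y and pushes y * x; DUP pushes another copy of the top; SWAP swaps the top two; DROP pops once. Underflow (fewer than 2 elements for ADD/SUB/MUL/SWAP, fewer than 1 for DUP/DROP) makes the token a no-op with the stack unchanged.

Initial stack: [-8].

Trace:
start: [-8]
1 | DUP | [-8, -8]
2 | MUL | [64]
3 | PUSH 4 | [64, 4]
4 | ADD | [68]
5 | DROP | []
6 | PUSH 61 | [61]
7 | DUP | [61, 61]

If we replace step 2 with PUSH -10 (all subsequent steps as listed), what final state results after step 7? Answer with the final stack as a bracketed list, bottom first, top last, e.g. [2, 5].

(re-executing from step 2 with the substitution; state before step 2: [-8, -8])
2 | PUSH -10 | [-8, -8, -10]
3 | PUSH 4 | [-8, -8, -10, 4]
4 | ADD | [-8, -8, -6]
5 | DROP | [-8, -8]
6 | PUSH 61 | [-8, -8, 61]
7 | DUP | [-8, -8, 61, 61]

[-8, -8, 61, 61]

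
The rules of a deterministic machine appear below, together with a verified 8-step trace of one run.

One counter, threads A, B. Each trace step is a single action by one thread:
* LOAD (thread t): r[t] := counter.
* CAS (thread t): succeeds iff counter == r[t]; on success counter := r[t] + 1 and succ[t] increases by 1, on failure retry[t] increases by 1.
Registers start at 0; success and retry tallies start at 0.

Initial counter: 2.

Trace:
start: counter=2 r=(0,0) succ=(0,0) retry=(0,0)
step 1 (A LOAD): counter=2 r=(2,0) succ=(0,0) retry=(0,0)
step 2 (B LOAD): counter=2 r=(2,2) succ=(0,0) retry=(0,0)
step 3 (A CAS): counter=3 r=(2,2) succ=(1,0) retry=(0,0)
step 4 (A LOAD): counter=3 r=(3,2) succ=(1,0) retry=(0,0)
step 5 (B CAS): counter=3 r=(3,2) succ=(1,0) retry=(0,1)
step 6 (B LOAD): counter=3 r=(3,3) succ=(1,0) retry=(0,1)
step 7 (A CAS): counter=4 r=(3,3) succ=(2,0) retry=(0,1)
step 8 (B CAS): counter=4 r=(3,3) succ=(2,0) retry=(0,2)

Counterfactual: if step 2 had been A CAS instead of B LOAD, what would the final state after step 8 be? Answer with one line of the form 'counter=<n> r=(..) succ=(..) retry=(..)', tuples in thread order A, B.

(re-executing from step 2 with the substitution; state before step 2: counter=2 r=(2,0) succ=(0,0) retry=(0,0))
step 2 (A CAS): counter=3 r=(2,0) succ=(1,0) retry=(0,0)
step 3 (A CAS): counter=3 r=(2,0) succ=(1,0) retry=(1,0)
step 4 (A LOAD): counter=3 r=(3,0) succ=(1,0) retry=(1,0)
step 5 (B CAS): counter=3 r=(3,0) succ=(1,0) retry=(1,1)
step 6 (B LOAD): counter=3 r=(3,3) succ=(1,0) retry=(1,1)
step 7 (A CAS): counter=4 r=(3,3) succ=(2,0) retry=(1,1)
step 8 (B CAS): counter=4 r=(3,3) succ=(2,0) retry=(1,2)

counter=4 r=(3,3) succ=(2,0) retry=(1,2)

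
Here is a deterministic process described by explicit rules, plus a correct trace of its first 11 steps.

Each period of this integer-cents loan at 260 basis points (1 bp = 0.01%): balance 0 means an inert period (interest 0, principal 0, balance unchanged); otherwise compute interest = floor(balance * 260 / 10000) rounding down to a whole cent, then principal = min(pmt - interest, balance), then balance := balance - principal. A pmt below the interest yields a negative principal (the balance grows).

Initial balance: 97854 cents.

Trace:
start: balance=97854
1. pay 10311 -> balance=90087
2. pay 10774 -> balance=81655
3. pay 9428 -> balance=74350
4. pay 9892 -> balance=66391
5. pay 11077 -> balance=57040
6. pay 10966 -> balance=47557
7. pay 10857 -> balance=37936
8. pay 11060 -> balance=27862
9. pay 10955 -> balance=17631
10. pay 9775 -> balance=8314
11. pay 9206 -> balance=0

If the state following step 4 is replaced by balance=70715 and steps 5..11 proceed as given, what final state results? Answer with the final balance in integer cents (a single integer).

state after step 4 := balance=70715
5. pay 11077 -> balance=61476
6. pay 10966 -> balance=52108
7. pay 10857 -> balance=42605
8. pay 11060 -> balance=32652
9. pay 10955 -> balance=22545
10. pay 9775 -> balance=13356
11. pay 9206 -> balance=4497

4497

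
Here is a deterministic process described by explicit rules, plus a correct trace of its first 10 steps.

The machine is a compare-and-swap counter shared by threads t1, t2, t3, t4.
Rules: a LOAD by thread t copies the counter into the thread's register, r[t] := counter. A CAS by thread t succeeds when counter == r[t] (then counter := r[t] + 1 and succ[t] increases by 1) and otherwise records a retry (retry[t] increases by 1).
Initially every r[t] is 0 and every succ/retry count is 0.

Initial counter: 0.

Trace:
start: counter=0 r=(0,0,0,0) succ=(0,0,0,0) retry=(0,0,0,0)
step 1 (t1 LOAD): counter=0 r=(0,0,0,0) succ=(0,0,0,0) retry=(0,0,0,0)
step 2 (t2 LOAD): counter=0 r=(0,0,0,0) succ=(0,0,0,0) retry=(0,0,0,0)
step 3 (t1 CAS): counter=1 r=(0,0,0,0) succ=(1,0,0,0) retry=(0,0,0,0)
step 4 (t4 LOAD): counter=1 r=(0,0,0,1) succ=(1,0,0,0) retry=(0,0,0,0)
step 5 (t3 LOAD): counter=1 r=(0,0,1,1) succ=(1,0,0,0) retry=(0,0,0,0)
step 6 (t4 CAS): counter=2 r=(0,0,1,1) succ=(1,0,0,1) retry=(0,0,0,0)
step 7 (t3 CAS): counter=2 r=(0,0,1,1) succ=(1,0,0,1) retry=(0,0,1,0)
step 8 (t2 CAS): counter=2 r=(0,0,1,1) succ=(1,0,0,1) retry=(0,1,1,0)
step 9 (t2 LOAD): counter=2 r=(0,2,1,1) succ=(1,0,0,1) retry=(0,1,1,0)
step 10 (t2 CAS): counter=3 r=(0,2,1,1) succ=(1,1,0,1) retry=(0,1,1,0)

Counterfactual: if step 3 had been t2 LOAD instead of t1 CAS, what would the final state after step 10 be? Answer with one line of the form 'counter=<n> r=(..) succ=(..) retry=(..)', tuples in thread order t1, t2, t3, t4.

counter=2 r=(0,1,0,0) succ=(0,1,0,1) retry=(0,1,1,0)

(re-executing from step 3 with the substitution; state before step 3: counter=0 r=(0,0,0,0) succ=(0,0,0,0) retry=(0,0,0,0))
step 3 (t2 LOAD): counter=0 r=(0,0,0,0) succ=(0,0,0,0) retry=(0,0,0,0)
step 4 (t4 LOAD): counter=0 r=(0,0,0,0) succ=(0,0,0,0) retry=(0,0,0,0)
step 5 (t3 LOAD): counter=0 r=(0,0,0,0) succ=(0,0,0,0) retry=(0,0,0,0)
step 6 (t4 CAS): counter=1 r=(0,0,0,0) succ=(0,0,0,1) retry=(0,0,0,0)
step 7 (t3 CAS): counter=1 r=(0,0,0,0) succ=(0,0,0,1) retry=(0,0,1,0)
step 8 (t2 CAS): counter=1 r=(0,0,0,0) succ=(0,0,0,1) retry=(0,1,1,0)
step 9 (t2 LOAD): counter=1 r=(0,1,0,0) succ=(0,0,0,1) retry=(0,1,1,0)
step 10 (t2 CAS): counter=2 r=(0,1,0,0) succ=(0,1,0,1) retry=(0,1,1,0)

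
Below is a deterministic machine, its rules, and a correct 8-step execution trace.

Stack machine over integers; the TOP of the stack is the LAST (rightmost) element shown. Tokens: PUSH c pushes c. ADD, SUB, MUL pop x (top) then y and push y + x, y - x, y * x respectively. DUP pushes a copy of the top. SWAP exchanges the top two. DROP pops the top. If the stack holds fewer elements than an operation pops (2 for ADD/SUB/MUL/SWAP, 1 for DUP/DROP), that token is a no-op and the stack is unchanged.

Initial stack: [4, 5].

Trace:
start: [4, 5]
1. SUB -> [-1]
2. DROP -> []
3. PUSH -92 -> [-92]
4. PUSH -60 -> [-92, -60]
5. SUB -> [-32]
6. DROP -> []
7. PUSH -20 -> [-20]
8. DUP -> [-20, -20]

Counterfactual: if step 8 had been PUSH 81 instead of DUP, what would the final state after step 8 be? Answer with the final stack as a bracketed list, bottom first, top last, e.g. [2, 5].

(re-executing from step 8 with the substitution; state before step 8: [-20])
8. PUSH 81 -> [-20, 81]

[-20, 81]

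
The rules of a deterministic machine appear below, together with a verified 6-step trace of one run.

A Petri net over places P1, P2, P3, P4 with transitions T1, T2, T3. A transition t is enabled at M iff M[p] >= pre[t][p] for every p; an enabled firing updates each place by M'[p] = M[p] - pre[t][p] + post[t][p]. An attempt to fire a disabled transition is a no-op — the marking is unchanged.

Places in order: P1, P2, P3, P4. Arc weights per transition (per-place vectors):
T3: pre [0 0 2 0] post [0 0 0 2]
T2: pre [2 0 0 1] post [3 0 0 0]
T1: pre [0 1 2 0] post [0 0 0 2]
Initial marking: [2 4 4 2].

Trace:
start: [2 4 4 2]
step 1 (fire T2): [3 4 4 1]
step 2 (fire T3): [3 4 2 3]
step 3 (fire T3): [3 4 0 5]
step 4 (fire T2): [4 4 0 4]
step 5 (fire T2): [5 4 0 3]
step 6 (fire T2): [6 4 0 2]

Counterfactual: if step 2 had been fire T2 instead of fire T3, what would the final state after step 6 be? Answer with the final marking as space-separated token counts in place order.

6 4 2 0

(re-executing from step 2 with the substitution; state before step 2: [3 4 4 1])
step 2 (fire T2): [4 4 4 0]
step 3 (fire T3): [4 4 2 2]
step 4 (fire T2): [5 4 2 1]
step 5 (fire T2): [6 4 2 0]
step 6 (fire T2): [6 4 2 0]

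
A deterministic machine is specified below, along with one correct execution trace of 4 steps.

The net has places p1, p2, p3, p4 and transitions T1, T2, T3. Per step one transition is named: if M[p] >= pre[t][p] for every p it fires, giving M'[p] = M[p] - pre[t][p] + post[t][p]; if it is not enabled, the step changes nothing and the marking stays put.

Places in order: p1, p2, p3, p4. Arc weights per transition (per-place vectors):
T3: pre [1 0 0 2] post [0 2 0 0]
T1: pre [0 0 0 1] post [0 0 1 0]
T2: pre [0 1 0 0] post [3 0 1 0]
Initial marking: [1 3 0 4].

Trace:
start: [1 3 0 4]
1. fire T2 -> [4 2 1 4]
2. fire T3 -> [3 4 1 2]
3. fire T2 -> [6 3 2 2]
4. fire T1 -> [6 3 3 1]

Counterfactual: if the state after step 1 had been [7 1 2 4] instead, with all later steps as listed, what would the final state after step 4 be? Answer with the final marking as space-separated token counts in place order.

9 2 4 1

state after step 1 := [7 1 2 4]
2. fire T3 -> [6 3 2 2]
3. fire T2 -> [9 2 3 2]
4. fire T1 -> [9 2 4 1]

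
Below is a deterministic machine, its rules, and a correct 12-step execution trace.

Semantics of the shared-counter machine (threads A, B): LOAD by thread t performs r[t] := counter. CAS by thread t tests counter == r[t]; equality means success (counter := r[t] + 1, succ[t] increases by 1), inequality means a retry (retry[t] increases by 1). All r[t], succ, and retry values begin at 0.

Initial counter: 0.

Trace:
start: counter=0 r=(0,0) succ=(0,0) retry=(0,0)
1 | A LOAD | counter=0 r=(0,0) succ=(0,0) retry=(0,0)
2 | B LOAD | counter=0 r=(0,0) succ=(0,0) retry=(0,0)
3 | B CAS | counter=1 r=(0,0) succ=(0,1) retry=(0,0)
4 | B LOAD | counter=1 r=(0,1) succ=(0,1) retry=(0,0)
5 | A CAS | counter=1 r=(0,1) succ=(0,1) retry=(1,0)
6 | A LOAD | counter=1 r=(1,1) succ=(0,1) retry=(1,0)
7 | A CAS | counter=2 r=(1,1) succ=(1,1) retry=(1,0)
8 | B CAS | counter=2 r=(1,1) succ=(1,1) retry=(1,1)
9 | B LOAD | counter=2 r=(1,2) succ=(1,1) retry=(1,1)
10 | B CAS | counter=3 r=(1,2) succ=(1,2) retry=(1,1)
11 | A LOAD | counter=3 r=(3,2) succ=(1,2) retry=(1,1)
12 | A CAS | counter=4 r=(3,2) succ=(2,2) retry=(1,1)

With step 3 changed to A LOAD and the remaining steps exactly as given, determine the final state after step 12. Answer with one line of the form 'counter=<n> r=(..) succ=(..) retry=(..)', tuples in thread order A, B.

(re-executing from step 3 with the substitution; state before step 3: counter=0 r=(0,0) succ=(0,0) retry=(0,0))
3 | A LOAD | counter=0 r=(0,0) succ=(0,0) retry=(0,0)
4 | B LOAD | counter=0 r=(0,0) succ=(0,0) retry=(0,0)
5 | A CAS | counter=1 r=(0,0) succ=(1,0) retry=(0,0)
6 | A LOAD | counter=1 r=(1,0) succ=(1,0) retry=(0,0)
7 | A CAS | counter=2 r=(1,0) succ=(2,0) retry=(0,0)
8 | B CAS | counter=2 r=(1,0) succ=(2,0) retry=(0,1)
9 | B LOAD | counter=2 r=(1,2) succ=(2,0) retry=(0,1)
10 | B CAS | counter=3 r=(1,2) succ=(2,1) retry=(0,1)
11 | A LOAD | counter=3 r=(3,2) succ=(2,1) retry=(0,1)
12 | A CAS | counter=4 r=(3,2) succ=(3,1) retry=(0,1)

counter=4 r=(3,2) succ=(3,1) retry=(0,1)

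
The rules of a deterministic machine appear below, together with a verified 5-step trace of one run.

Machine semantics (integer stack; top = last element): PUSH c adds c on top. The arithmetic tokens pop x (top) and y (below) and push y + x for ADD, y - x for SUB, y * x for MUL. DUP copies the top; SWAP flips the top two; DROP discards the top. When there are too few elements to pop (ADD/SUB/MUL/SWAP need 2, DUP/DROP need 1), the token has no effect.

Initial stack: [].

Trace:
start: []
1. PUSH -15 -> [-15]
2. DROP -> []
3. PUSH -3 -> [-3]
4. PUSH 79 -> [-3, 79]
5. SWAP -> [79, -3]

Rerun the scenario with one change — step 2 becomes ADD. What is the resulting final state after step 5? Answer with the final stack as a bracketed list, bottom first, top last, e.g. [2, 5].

[-15, 79, -3]

(re-executing from step 2 with the substitution; state before step 2: [-15])
2. ADD -> [-15]
3. PUSH -3 -> [-15, -3]
4. PUSH 79 -> [-15, -3, 79]
5. SWAP -> [-15, 79, -3]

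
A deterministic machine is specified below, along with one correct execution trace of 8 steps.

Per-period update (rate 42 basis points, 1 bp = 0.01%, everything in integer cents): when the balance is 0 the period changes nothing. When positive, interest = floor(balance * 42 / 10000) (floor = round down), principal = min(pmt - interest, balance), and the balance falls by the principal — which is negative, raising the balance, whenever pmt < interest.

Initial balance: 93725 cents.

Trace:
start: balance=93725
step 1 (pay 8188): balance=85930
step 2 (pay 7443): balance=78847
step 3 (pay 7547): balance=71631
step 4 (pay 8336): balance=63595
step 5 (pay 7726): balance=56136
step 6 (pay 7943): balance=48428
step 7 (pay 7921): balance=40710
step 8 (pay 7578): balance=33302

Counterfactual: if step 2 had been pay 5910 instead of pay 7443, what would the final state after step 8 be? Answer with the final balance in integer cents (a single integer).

(re-executing from step 2 with the substitution; state before step 2: balance=85930)
step 2 (pay 5910): balance=80380
step 3 (pay 7547): balance=73170
step 4 (pay 8336): balance=65141
step 5 (pay 7726): balance=57688
step 6 (pay 7943): balance=49987
step 7 (pay 7921): balance=42275
step 8 (pay 7578): balance=34874

34874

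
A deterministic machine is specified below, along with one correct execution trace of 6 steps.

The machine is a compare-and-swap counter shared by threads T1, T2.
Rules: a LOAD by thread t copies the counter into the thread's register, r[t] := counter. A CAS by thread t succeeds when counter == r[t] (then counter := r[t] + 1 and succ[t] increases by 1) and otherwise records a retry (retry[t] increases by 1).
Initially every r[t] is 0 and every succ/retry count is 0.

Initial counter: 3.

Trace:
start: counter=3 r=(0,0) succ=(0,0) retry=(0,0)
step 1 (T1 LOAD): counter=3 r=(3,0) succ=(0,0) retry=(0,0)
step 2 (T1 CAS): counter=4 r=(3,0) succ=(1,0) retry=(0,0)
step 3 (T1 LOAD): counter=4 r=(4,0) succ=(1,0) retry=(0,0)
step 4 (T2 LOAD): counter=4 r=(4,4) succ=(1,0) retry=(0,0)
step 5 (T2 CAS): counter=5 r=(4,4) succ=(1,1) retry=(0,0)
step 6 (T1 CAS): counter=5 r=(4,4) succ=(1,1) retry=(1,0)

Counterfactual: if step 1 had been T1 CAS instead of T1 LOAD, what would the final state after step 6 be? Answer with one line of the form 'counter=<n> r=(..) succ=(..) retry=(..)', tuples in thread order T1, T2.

counter=4 r=(3,3) succ=(0,1) retry=(3,0)

(re-executing from step 1 with the substitution; state before step 1: counter=3 r=(0,0) succ=(0,0) retry=(0,0))
step 1 (T1 CAS): counter=3 r=(0,0) succ=(0,0) retry=(1,0)
step 2 (T1 CAS): counter=3 r=(0,0) succ=(0,0) retry=(2,0)
step 3 (T1 LOAD): counter=3 r=(3,0) succ=(0,0) retry=(2,0)
step 4 (T2 LOAD): counter=3 r=(3,3) succ=(0,0) retry=(2,0)
step 5 (T2 CAS): counter=4 r=(3,3) succ=(0,1) retry=(2,0)
step 6 (T1 CAS): counter=4 r=(3,3) succ=(0,1) retry=(3,0)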